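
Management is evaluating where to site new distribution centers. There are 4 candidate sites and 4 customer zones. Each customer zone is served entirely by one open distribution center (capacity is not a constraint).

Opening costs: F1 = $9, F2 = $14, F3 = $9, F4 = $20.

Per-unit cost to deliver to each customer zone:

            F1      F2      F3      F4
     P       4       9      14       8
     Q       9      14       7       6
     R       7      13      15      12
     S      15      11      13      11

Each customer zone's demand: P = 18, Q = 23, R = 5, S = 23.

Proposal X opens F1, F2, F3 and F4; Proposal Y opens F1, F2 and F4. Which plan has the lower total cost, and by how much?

Proposal X: {F1, F2, F3, F4}: P→F1 4·18=72, Q→F4 6·23=138, R→F1 7·5=35, S→F2 11·23=253. Service 498; fixed 52; total 550.
Proposal Y: {F1, F2, F4}: P→F1 4·18=72, Q→F4 6·23=138, R→F1 7·5=35, S→F2 11·23=253. Service 498; fixed 43; total 541.
Difference: |550 − 541| = 9.

Proposal Y is cheaper by 9.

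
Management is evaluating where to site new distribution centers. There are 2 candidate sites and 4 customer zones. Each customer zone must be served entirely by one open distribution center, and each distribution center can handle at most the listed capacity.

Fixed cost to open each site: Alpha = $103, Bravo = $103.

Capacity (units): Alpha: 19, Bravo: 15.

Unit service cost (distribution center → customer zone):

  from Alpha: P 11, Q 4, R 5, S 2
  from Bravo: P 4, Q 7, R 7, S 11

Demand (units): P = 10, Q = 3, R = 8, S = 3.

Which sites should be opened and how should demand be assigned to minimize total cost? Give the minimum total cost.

Open {Alpha, Bravo}: P→Bravo 4·10=40, Q→Alpha 4·3=12, R→Alpha 5·8=40, S→Alpha 2·3=6.
Loads: Alpha carries 14/19, Bravo carries 10/15. Service 98; fixed 206; total 304.
Next best feasible plan costs 313.

Minimum total cost: 304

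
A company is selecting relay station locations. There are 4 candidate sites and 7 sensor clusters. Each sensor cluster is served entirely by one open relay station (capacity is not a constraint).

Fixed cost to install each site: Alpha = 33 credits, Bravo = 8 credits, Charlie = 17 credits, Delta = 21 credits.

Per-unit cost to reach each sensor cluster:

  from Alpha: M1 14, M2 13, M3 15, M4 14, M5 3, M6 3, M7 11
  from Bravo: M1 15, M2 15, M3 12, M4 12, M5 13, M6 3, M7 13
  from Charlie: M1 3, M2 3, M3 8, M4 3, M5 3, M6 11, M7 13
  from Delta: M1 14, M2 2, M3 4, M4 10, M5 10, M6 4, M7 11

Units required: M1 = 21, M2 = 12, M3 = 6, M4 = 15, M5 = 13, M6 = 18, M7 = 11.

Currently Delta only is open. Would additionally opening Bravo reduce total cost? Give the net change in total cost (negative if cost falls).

Current service cost with {Delta}: 815.
Adding Bravo: each sensor cluster re-picks its cheapest; new service cost 797, saving 18.
Extra fixed cost: 8. Net change = 8 − 18 = -10.
(Totals: 836 → 826.)

Yes — net change −10 (cost falls by 10).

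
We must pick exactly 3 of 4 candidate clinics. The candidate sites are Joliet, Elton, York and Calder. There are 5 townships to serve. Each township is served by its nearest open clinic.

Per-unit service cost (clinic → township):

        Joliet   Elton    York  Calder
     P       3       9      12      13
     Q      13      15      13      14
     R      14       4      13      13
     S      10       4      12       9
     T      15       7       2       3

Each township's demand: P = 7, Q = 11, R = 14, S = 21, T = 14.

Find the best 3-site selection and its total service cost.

With exactly 3 open, each township uses its cheapest among the chosen.
{Joliet, Elton, York}: P→Joliet 3·7=21, Q→Joliet 13·11=143, R→Elton 4·14=56, S→Elton 4·21=84, T→York 2·14=28. Service cost 332.
{Joliet, Elton, Calder}: service cost 346
{Elton, York, Calder}: service cost 374
Among all 4 size-3 choices, {Joliet, Elton, York} is lowest.

Choose Joliet, Elton and York; total service cost 332.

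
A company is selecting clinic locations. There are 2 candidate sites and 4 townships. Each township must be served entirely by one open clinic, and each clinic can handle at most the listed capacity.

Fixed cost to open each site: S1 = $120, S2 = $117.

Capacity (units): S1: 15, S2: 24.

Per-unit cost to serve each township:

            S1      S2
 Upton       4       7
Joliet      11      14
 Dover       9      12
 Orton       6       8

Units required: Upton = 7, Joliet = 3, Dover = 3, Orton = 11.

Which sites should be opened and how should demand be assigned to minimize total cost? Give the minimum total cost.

Minimum total cost: 332

Open {S2}: Upton→S2 7·7=49, Joliet→S2 14·3=42, Dover→S2 12·3=36, Orton→S2 8·11=88.
Loads: S2 carries 24/24. Service 215; fixed 117; total 332.
Next best feasible plan costs 413.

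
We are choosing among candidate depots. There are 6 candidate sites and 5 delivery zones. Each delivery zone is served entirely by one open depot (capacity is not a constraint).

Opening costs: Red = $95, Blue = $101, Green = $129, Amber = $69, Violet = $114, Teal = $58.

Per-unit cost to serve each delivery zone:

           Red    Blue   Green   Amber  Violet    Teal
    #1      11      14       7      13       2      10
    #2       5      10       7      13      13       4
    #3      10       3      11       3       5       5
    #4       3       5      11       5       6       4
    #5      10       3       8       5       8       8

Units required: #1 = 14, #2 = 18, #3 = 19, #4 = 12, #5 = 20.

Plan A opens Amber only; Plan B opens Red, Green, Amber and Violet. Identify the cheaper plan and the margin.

Plan A is cheaper by 16.

Plan A: {Amber}: #1→Amber 13·14=182, #2→Amber 13·18=234, #3→Amber 3·19=57, #4→Amber 5·12=60, #5→Amber 5·20=100. Service 633; fixed 69; total 702.
Plan B: {Red, Green, Amber, Violet}: #1→Violet 2·14=28, #2→Red 5·18=90, #3→Amber 3·19=57, #4→Red 3·12=36, #5→Amber 5·20=100. Service 311; fixed 407; total 718.
Difference: |702 − 718| = 16.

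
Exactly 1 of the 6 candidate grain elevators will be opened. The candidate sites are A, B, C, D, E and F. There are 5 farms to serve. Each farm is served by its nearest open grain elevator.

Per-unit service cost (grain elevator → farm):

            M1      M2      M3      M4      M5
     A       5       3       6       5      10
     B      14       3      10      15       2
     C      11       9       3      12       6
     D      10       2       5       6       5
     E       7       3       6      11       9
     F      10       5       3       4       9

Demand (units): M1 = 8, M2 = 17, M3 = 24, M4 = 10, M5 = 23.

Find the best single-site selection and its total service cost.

With exactly 1 open, each farm uses its cheapest among the chosen.
{D}: M1→D 10·8=80, M2→D 2·17=34, M3→D 5·24=120, M4→D 6·10=60, M5→D 5·23=115. Service cost 409.
{F}: service cost 484
{A}: service cost 515
Among all 6 size-1 choices, {D} is lowest.

Choose D only; total service cost 409.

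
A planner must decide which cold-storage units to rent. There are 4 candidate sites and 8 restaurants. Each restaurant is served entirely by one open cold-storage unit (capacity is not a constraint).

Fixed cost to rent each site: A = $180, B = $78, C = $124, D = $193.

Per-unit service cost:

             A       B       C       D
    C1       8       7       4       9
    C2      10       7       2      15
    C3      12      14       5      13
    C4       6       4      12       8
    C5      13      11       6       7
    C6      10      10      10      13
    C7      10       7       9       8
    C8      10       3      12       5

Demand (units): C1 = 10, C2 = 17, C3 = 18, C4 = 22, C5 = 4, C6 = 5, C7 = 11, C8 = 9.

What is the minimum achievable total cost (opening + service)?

Minimum total cost: 632

For any fixed open set, each restaurant goes to its cheapest open site; total = fixed + service.
{B, C}: C1→C 4·10=40, C2→C 2·17=34, C3→C 5·18=90, C4→B 4·22=88, C5→C 6·4=24, C6→B 10·5=50, C7→B 7·11=77, C8→B 3·9=27. Service 430; fixed 202; total 632.
{B}: service 727 + fixed 78 = 805
{A, B, C}: service 430 + fixed 382 = 812
{A, B, C, D}: C1→C 4·10=40, C2→C 2·17=34, C3→C 5·18=90, C4→B 4·22=88, C5→C 6·4=24, C6→A 10·5=50, C7→B 7·11=77, C8→B 3·9=27. Service 430; fixed 575; total 1005.
No other subset beats 632.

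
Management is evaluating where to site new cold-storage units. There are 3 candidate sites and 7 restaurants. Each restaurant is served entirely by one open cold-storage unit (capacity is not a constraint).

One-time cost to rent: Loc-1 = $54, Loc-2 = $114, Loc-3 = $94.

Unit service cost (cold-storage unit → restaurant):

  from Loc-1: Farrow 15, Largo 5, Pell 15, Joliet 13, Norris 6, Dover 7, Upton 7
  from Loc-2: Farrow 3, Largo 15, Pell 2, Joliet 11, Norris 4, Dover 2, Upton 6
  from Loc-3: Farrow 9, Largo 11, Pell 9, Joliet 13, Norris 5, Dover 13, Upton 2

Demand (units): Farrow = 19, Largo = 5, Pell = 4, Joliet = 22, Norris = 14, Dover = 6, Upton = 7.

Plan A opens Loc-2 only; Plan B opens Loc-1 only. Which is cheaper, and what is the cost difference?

Plan A: {Loc-2}: Farrow→Loc-2 3·19=57, Largo→Loc-2 15·5=75, Pell→Loc-2 2·4=8, Joliet→Loc-2 11·22=242, Norris→Loc-2 4·14=56, Dover→Loc-2 2·6=12, Upton→Loc-2 6·7=42. Service 492; fixed 114; total 606.
Plan B: {Loc-1}: Farrow→Loc-1 15·19=285, Largo→Loc-1 5·5=25, Pell→Loc-1 15·4=60, Joliet→Loc-1 13·22=286, Norris→Loc-1 6·14=84, Dover→Loc-1 7·6=42, Upton→Loc-1 7·7=49. Service 831; fixed 54; total 885.
Difference: |606 − 885| = 279.

Plan A is cheaper by 279.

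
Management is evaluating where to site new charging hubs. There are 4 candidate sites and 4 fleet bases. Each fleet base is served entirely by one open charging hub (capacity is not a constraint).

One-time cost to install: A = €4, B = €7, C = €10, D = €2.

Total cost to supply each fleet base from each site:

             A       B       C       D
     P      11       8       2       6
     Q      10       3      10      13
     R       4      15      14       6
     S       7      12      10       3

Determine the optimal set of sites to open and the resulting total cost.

For any fixed open set, each fleet base goes to its cheapest open site; total = fixed + service.
{B, D}: P→D 6, Q→B 3, R→D 6, S→D 3. Service 18; fixed 9; total 27.
{A, B, D}: service 16 + fixed 13 = 29
{A, D}: P→D 6, Q→A 10, R→A 4, S→D 3. Service 23; fixed 6; total 29.
{A, B, C, D}: service 12 + fixed 23 = 35
(All 15 nonempty subsets were checked; B and D is lowest.)

Open B and D; minimum total cost 27.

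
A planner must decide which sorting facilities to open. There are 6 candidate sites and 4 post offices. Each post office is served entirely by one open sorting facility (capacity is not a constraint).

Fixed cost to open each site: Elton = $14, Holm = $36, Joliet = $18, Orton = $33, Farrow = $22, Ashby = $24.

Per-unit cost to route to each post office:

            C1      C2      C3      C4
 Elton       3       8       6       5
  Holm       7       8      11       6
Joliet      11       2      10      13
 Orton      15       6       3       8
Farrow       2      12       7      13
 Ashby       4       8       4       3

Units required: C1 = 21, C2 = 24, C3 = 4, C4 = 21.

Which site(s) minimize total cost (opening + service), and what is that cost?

Open Joliet, Farrow and Ashby; minimum total cost 233.

For any fixed open set, each post office goes to its cheapest open site; total = fixed + service.
{Joliet, Farrow, Ashby}: C1→Farrow 2·21=42, C2→Joliet 2·24=48, C3→Ashby 4·4=16, C4→Ashby 3·21=63. Service 169; fixed 64; total 233.
{Elton, Joliet, Ashby}: service 190 + fixed 56 = 246
{Elton, Joliet, Farrow, Ashby}: service 169 + fixed 78 = 247
{Elton, Holm, Joliet, Orton, Farrow, Ashby}: C1→Farrow 2·21=42, C2→Joliet 2·24=48, C3→Orton 3·4=12, C4→Ashby 3·21=63. Service 165; fixed 147; total 312.
No other subset beats 233.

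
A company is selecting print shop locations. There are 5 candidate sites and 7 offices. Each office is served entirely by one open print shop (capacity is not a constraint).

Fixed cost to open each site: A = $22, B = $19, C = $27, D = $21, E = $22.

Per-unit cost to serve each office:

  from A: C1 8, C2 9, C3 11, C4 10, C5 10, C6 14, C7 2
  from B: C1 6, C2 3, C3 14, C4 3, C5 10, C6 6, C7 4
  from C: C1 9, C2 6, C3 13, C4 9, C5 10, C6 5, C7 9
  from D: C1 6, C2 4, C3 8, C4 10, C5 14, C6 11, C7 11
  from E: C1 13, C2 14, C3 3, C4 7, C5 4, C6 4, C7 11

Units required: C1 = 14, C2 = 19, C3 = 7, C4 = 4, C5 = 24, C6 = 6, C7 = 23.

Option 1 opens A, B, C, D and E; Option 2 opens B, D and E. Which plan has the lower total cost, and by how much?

Option 2 is cheaper by 3.

Option 1: {A, B, C, D, E}: C1→B 6·14=84, C2→B 3·19=57, C3→E 3·7=21, C4→B 3·4=12, C5→E 4·24=96, C6→E 4·6=24, C7→A 2·23=46. Service 340; fixed 111; total 451.
Option 2: {B, D, E}: C1→B 6·14=84, C2→B 3·19=57, C3→E 3·7=21, C4→B 3·4=12, C5→E 4·24=96, C6→E 4·6=24, C7→B 4·23=92. Service 386; fixed 62; total 448.
Difference: |451 − 448| = 3.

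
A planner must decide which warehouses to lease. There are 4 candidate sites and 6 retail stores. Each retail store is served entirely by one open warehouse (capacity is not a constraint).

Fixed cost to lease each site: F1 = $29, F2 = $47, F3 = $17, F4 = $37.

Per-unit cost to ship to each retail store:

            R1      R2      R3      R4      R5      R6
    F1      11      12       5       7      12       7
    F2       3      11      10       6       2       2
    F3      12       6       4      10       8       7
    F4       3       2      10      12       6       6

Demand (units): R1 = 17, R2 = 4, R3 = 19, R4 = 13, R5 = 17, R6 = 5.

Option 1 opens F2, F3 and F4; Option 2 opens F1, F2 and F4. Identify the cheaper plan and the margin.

Option 1: {F2, F3, F4}: R1→F2 3·17=51, R2→F4 2·4=8, R3→F3 4·19=76, R4→F2 6·13=78, R5→F2 2·17=34, R6→F2 2·5=10. Service 257; fixed 101; total 358.
Option 2: {F1, F2, F4}: R1→F2 3·17=51, R2→F4 2·4=8, R3→F1 5·19=95, R4→F2 6·13=78, R5→F2 2·17=34, R6→F2 2·5=10. Service 276; fixed 113; total 389.
Difference: |358 − 389| = 31.

Option 1 is cheaper by 31.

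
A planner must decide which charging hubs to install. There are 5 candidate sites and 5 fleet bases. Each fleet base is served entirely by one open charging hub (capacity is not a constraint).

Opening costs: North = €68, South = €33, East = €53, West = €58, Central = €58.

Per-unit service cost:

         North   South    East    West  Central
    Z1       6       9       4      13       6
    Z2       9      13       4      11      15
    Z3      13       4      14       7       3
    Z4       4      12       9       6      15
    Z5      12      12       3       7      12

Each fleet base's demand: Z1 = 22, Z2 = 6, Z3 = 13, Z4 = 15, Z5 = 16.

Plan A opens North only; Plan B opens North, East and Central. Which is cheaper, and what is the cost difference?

Plan A: {North}: Z1→North 6·22=132, Z2→North 9·6=54, Z3→North 13·13=169, Z4→North 4·15=60, Z5→North 12·16=192. Service 607; fixed 68; total 675.
Plan B: {North, East, Central}: Z1→East 4·22=88, Z2→East 4·6=24, Z3→Central 3·13=39, Z4→North 4·15=60, Z5→East 3·16=48. Service 259; fixed 179; total 438.
Difference: |675 − 438| = 237.

Plan B is cheaper by 237.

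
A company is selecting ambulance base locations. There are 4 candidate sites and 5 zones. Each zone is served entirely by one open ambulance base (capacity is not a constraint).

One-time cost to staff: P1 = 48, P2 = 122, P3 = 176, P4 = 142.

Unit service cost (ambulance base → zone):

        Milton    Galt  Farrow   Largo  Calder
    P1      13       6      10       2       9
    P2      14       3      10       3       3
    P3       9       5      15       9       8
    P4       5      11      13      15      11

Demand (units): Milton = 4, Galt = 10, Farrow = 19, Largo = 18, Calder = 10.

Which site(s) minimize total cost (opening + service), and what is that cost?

For any fixed open set, each zone goes to its cheapest open site; total = fixed + service.
{P1}: Milton→P1 13·4=52, Galt→P1 6·10=60, Farrow→P1 10·19=190, Largo→P1 2·18=36, Calder→P1 9·10=90. Service 428; fixed 48; total 476.
{P2}: Milton→P2 14·4=56, Galt→P2 3·10=30, Farrow→P2 10·19=190, Largo→P2 3·18=54, Calder→P2 3·10=30. Service 360; fixed 122; total 482.
{P1, P2}: service 338 + fixed 170 = 508
{P1, P2, P3, P4}: Milton→P4 5·4=20, Galt→P2 3·10=30, Farrow→P1 10·19=190, Largo→P1 2·18=36, Calder→P2 3·10=30. Service 306; fixed 488; total 794.
(All 15 nonempty subsets were checked; P1 only is lowest.)

Open P1 only; minimum total cost 476.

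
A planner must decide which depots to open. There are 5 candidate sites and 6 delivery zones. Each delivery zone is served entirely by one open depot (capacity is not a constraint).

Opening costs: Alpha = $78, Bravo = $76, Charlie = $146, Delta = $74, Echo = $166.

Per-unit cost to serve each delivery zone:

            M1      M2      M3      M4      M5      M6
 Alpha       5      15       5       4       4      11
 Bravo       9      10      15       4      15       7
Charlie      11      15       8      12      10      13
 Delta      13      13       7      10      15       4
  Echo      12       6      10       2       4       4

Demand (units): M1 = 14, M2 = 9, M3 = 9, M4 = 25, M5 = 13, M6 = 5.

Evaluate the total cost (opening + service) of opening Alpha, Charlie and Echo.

Each delivery zone is assigned to its cheapest site among the open ones.
{Alpha, Charlie, Echo}: M1→Alpha 5·14=70, M2→Echo 6·9=54, M3→Alpha 5·9=45, M4→Echo 2·25=50, M5→Alpha 4·13=52, M6→Echo 4·5=20. Service 291; fixed 390; total 681.

Total cost: 681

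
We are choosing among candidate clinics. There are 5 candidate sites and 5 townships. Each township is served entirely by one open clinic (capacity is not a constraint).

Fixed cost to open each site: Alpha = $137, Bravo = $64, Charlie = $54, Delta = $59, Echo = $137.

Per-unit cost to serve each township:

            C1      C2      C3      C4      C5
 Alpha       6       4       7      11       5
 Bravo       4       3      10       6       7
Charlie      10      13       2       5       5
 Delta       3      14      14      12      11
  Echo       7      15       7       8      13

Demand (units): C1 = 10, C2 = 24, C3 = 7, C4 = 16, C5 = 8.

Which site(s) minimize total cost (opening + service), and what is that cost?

For any fixed open set, each township goes to its cheapest open site; total = fixed + service.
{Bravo, Charlie}: C1→Bravo 4·10=40, C2→Bravo 3·24=72, C3→Charlie 2·7=14, C4→Charlie 5·16=80, C5→Charlie 5·8=40. Service 246; fixed 118; total 364.
{Bravo}: service 334 + fixed 64 = 398
{Bravo, Charlie, Delta}: service 236 + fixed 177 = 413
{Alpha, Bravo, Charlie, Delta, Echo}: service 236 + fixed 451 = 687
No other subset beats 364.

Open Bravo and Charlie; minimum total cost 364.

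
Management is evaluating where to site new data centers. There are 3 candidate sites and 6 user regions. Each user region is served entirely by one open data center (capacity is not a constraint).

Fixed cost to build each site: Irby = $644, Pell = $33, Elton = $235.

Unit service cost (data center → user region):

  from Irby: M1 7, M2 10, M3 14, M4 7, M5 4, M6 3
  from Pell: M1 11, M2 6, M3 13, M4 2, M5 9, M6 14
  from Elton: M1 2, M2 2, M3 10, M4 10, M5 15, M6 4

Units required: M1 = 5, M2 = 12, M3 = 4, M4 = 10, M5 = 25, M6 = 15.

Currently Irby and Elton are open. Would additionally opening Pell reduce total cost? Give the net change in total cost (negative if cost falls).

Yes — net change −17 (cost falls by 17).

Current service cost with {Irby, Elton}: 289.
Adding Pell: each user region re-picks its cheapest; new service cost 239, saving 50.
Extra fixed cost: 33. Net change = 33 − 50 = -17.
(Totals: 1168 → 1151.)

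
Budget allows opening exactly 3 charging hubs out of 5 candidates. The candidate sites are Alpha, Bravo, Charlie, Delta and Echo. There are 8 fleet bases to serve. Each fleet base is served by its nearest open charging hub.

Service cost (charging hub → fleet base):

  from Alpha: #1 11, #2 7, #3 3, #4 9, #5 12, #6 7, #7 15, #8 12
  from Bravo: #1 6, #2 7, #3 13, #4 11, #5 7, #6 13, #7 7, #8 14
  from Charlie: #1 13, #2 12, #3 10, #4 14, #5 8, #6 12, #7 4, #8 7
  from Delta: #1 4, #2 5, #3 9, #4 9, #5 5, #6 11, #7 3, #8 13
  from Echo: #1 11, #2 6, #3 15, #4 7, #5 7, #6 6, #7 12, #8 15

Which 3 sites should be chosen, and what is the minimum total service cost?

Choose Alpha, Charlie and Delta; total service cost 43.

With exactly 3 open, each fleet base uses its cheapest among the chosen.
{Alpha, Charlie, Delta}: #1→Delta 4, #2→Delta 5, #3→Alpha 3, #4→Alpha 9, #5→Delta 5, #6→Alpha 7, #7→Delta 3, #8→Charlie 7. Service cost 43.
{Alpha, Delta, Echo}: service cost 45
{Charlie, Delta, Echo}: service cost 46
Among all 10 size-3 choices, {Alpha, Charlie, Delta} is lowest.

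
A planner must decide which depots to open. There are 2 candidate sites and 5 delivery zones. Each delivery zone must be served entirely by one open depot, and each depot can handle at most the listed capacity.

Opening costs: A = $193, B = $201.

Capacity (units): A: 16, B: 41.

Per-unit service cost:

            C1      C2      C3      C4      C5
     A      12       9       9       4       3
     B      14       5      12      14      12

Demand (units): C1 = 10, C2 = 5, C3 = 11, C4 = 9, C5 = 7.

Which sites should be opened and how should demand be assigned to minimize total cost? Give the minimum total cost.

Open {A, B}: C1→B 14·10=140, C2→B 5·5=25, C3→B 12·11=132, C4→A 4·9=36, C5→A 3·7=21.
Loads: A carries 16/16, B carries 26/41. Service 354; fixed 394; total 748.
Next best feasible plan costs 811.

Minimum total cost: 748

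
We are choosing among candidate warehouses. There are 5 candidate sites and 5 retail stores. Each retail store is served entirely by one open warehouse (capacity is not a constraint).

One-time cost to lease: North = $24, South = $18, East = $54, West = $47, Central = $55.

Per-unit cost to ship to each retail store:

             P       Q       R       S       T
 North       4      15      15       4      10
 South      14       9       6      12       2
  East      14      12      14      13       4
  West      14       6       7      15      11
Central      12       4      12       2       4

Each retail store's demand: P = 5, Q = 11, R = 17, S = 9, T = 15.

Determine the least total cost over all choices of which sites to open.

Minimum total cost: 311

For any fixed open set, each retail store goes to its cheapest open site; total = fixed + service.
{North, South, Central}: P→North 4·5=20, Q→Central 4·11=44, R→South 6·17=102, S→Central 2·9=18, T→South 2·15=30. Service 214; fixed 97; total 311.
{South, Central}: P→Central 12·5=60, Q→Central 4·11=44, R→South 6·17=102, S→Central 2·9=18, T→South 2·15=30. Service 254; fixed 73; total 327.
{North, South}: service 287 + fixed 42 = 329
{North, South, East, West, Central}: service 214 + fixed 198 = 412
No other subset beats 311.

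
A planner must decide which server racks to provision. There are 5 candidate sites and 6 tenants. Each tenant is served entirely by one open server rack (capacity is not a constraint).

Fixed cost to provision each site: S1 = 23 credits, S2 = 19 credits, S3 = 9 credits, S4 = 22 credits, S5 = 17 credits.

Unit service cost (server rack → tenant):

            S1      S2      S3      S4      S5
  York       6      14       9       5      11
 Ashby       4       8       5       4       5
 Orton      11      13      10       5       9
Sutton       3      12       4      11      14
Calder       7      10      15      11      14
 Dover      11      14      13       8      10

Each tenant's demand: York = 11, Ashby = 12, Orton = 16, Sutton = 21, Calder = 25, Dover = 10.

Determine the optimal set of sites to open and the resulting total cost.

For any fixed open set, each tenant goes to its cheapest open site; total = fixed + service.
{S1, S4}: York→S4 5·11=55, Ashby→S1 4·12=48, Orton→S4 5·16=80, Sutton→S1 3·21=63, Calder→S1 7·25=175, Dover→S4 8·10=80. Service 501; fixed 45; total 546.
{S1, S3, S4}: service 501 + fixed 54 = 555
{S1, S4, S5}: service 501 + fixed 62 = 563
{S1, S2, S3, S4, S5}: service 501 + fixed 90 = 591
No other subset beats 546.

Open S1 and S4; minimum total cost 546.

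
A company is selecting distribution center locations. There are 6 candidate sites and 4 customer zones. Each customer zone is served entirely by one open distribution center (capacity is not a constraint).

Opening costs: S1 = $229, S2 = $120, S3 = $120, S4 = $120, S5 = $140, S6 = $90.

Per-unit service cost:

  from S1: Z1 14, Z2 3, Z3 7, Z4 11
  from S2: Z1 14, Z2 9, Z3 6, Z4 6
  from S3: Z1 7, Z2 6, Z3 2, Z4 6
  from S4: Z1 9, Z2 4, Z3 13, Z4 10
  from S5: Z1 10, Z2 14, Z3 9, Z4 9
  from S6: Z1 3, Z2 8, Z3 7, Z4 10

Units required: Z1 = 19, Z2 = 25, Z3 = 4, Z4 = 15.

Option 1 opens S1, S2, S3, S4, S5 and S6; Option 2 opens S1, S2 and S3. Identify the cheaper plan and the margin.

Option 2 is cheaper by 274.

Option 1: {S1, S2, S3, S4, S5, S6}: Z1→S6 3·19=57, Z2→S1 3·25=75, Z3→S3 2·4=8, Z4→S2 6·15=90. Service 230; fixed 819; total 1049.
Option 2: {S1, S2, S3}: Z1→S3 7·19=133, Z2→S1 3·25=75, Z3→S3 2·4=8, Z4→S2 6·15=90. Service 306; fixed 469; total 775.
Difference: |1049 − 775| = 274.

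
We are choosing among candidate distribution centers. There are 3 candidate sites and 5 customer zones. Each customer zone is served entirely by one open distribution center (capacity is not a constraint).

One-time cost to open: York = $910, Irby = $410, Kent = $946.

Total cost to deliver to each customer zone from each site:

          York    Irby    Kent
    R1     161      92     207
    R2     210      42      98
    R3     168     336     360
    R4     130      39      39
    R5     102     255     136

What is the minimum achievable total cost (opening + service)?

Minimum total cost: 1174

For any fixed open set, each customer zone goes to its cheapest open site; total = fixed + service.
{Irby}: R1→Irby 92, R2→Irby 42, R3→Irby 336, R4→Irby 39, R5→Irby 255. Service 764; fixed 410; total 1174.
{York}: service 771 + fixed 910 = 1681
{York, Irby}: service 443 + fixed 1320 = 1763
{York, Irby, Kent}: service 443 + fixed 2266 = 2709
(All 7 nonempty subsets were checked; Irby only is lowest.)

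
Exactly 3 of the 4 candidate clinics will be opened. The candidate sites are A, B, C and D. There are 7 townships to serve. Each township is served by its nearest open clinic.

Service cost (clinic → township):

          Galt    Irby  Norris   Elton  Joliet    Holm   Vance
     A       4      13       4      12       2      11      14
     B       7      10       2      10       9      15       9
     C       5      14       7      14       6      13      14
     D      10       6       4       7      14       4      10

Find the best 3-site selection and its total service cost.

With exactly 3 open, each township uses its cheapest among the chosen.
{A, B, D}: Galt→A 4, Irby→D 6, Norris→B 2, Elton→D 7, Joliet→A 2, Holm→D 4, Vance→B 9. Service cost 34.
{A, C, D}: service cost 37
{B, C, D}: service cost 39
Among all 4 size-3 choices, {A, B, D} is lowest.

Choose A, B and D; total service cost 34.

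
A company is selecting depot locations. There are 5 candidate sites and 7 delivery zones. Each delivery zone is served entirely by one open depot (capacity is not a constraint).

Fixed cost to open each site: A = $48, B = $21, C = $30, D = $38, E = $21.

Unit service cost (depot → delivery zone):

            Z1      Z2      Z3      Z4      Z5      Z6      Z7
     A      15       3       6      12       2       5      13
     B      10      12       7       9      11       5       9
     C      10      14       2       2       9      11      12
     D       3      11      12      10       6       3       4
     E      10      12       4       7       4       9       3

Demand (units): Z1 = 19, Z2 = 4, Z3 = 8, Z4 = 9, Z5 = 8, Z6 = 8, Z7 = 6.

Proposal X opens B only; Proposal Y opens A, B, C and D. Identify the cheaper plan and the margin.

Proposal Y is cheaper by 274.

Proposal X: {B}: Z1→B 10·19=190, Z2→B 12·4=48, Z3→B 7·8=56, Z4→B 9·9=81, Z5→B 11·8=88, Z6→B 5·8=40, Z7→B 9·6=54. Service 557; fixed 21; total 578.
Proposal Y: {A, B, C, D}: Z1→D 3·19=57, Z2→A 3·4=12, Z3→C 2·8=16, Z4→C 2·9=18, Z5→A 2·8=16, Z6→D 3·8=24, Z7→D 4·6=24. Service 167; fixed 137; total 304.
Difference: |578 − 304| = 274.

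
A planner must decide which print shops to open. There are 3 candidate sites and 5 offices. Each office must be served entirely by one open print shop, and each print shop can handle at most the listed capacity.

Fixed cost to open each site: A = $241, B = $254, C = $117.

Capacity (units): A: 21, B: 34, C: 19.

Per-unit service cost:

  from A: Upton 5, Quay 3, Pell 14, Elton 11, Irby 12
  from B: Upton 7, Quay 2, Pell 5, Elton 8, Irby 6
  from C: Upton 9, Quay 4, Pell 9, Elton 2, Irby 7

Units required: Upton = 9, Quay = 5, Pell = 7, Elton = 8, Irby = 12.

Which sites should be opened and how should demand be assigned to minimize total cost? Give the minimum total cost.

Open {B, C}: Upton→B 7·9=63, Quay→B 2·5=10, Pell→B 5·7=35, Elton→C 2·8=16, Irby→B 6·12=72.
Loads: B carries 33/34, C carries 8/19. Service 196; fixed 371; total 567.
Next best feasible plan costs 577.

Minimum total cost: 567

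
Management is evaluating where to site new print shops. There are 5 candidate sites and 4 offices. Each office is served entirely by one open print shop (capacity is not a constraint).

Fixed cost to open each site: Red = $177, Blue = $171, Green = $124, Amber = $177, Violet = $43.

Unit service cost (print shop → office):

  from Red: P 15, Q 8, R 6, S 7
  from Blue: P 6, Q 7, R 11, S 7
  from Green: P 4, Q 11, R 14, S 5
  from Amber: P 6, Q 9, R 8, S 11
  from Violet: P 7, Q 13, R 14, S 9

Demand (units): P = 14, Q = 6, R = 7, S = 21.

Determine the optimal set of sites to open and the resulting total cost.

For any fixed open set, each office goes to its cheapest open site; total = fixed + service.
{Green}: P→Green 4·14=56, Q→Green 11·6=66, R→Green 14·7=98, S→Green 5·21=105. Service 325; fixed 124; total 449.
{Green, Violet}: service 325 + fixed 167 = 492
{Violet}: P→Violet 7·14=98, Q→Violet 13·6=78, R→Violet 14·7=98, S→Violet 9·21=189. Service 463; fixed 43; total 506.
{Red, Blue, Green, Amber, Violet}: P→Green 4·14=56, Q→Blue 7·6=42, R→Red 6·7=42, S→Green 5·21=105. Service 245; fixed 692; total 937.
No other subset beats 449.

Open Green only; minimum total cost 449.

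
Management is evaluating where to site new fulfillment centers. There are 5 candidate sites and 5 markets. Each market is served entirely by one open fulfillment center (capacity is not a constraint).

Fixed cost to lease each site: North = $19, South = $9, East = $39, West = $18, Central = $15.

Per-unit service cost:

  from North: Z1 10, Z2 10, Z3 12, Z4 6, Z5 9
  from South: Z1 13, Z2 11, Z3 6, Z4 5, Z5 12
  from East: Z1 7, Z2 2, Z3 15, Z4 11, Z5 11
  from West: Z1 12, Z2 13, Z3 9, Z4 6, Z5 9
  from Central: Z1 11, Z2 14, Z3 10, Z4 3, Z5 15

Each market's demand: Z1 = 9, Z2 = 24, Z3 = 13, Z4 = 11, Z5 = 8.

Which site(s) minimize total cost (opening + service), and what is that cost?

Open South, East and Central; minimum total cost 373.

For any fixed open set, each market goes to its cheapest open site; total = fixed + service.
{South, East, Central}: Z1→East 7·9=63, Z2→East 2·24=48, Z3→South 6·13=78, Z4→Central 3·11=33, Z5→East 11·8=88. Service 310; fixed 63; total 373.
{South, East, West, Central}: Z1→East 7·9=63, Z2→East 2·24=48, Z3→South 6·13=78, Z4→Central 3·11=33, Z5→West 9·8=72. Service 294; fixed 81; total 375.
{North, South, East, Central}: service 294 + fixed 82 = 376
{North, South, East, West, Central}: Z1→East 7·9=63, Z2→East 2·24=48, Z3→South 6·13=78, Z4→Central 3·11=33, Z5→North 9·8=72. Service 294; fixed 100; total 394.
No other subset beats 373.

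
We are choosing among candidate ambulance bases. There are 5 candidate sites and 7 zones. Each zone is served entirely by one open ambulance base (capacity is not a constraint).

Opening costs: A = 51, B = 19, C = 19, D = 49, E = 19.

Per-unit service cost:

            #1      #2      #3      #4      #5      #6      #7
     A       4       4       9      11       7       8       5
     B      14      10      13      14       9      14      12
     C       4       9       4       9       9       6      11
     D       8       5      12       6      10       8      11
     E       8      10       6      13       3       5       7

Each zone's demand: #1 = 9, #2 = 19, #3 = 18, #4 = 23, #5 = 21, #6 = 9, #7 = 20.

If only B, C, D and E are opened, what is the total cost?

Each zone is assigned to its cheapest site among the open ones.
{B, C, D, E}: #1→C 4·9=36, #2→D 5·19=95, #3→C 4·18=72, #4→D 6·23=138, #5→E 3·21=63, #6→E 5·9=45, #7→E 7·20=140. Service 589; fixed 106; total 695.

Total cost: 695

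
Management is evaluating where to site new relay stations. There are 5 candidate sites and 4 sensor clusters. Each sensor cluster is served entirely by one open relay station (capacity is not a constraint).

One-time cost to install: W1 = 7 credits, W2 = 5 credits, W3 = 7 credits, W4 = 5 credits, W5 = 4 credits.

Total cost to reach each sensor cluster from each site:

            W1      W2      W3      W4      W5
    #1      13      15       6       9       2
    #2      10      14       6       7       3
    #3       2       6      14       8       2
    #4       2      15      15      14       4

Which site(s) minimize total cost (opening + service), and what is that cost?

For any fixed open set, each sensor cluster goes to its cheapest open site; total = fixed + service.
{W5}: #1→W5 2, #2→W5 3, #3→W5 2, #4→W5 4. Service 11; fixed 4; total 15.
{W1, W5}: service 9 + fixed 11 = 20
{W2, W5}: #1→W5 2, #2→W5 3, #3→W5 2, #4→W5 4. Service 11; fixed 9; total 20.
{W1, W2, W3, W4, W5}: service 9 + fixed 28 = 37
No other subset beats 15.

Open W5 only; minimum total cost 15.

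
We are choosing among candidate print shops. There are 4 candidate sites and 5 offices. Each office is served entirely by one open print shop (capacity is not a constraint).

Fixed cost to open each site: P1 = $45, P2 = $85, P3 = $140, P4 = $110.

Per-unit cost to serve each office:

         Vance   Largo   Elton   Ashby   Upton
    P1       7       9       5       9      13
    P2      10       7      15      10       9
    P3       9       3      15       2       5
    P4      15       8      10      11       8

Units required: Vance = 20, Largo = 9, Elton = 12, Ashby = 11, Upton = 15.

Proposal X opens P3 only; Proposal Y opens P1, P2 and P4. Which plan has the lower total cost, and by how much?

Proposal X: {P3}: Vance→P3 9·20=180, Largo→P3 3·9=27, Elton→P3 15·12=180, Ashby→P3 2·11=22, Upton→P3 5·15=75. Service 484; fixed 140; total 624.
Proposal Y: {P1, P2, P4}: Vance→P1 7·20=140, Largo→P2 7·9=63, Elton→P1 5·12=60, Ashby→P1 9·11=99, Upton→P4 8·15=120. Service 482; fixed 240; total 722.
Difference: |624 − 722| = 98.

Proposal X is cheaper by 98.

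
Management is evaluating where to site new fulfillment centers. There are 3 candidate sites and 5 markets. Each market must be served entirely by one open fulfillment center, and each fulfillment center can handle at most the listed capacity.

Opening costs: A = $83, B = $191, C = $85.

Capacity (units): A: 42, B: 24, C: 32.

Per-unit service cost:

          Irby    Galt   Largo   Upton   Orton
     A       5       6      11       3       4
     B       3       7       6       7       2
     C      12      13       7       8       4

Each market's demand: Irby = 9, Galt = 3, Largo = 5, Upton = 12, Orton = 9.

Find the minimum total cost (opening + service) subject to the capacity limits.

Open {A}: Irby→A 5·9=45, Galt→A 6·3=18, Largo→A 11·5=55, Upton→A 3·12=36, Orton→A 4·9=36.
Loads: A carries 38/42. Service 190; fixed 83; total 273.
Next best feasible plan costs 338.

Minimum total cost: 273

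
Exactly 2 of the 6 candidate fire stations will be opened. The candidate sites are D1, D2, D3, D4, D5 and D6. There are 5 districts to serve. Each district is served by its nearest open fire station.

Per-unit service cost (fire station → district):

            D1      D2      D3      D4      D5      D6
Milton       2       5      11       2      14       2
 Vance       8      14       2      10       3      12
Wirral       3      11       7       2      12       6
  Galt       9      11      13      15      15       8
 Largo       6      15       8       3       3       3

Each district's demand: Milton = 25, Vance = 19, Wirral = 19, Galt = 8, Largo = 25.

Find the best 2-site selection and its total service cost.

With exactly 2 open, each district uses its cheapest among the chosen.
{D3, D4}: Milton→D4 2·25=50, Vance→D3 2·19=38, Wirral→D4 2·19=38, Galt→D3 13·8=104, Largo→D4 3·25=75. Service cost 305.
{D1, D5}: service cost 311
{D4, D5}: service cost 340
Among all 15 size-2 choices, {D3, D4} is lowest.

Choose D3 and D4; total service cost 305.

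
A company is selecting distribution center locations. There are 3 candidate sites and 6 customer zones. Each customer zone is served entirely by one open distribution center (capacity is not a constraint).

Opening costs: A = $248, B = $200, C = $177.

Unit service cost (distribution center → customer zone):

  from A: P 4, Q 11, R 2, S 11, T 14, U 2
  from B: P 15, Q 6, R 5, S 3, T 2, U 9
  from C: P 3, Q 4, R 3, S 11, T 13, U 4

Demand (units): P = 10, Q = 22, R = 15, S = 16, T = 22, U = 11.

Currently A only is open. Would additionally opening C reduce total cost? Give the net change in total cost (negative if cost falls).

Current service cost with {A}: 818.
Adding C: each customer zone re-picks its cheapest; new service cost 632, saving 186.
Extra fixed cost: 177. Net change = 177 − 186 = -9.
(Totals: 1066 → 1057.)

Yes — net change −9 (cost falls by 9).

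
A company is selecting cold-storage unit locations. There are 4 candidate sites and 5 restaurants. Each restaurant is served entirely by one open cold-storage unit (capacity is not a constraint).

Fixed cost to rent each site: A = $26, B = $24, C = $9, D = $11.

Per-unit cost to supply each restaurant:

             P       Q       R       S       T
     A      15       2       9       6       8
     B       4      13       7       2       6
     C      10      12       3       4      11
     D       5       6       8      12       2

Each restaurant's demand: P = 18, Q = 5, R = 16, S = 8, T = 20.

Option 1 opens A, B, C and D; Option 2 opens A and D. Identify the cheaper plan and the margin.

Option 1 is cheaper by 97.

Option 1: {A, B, C, D}: P→B 4·18=72, Q→A 2·5=10, R→C 3·16=48, S→B 2·8=16, T→D 2·20=40. Service 186; fixed 70; total 256.
Option 2: {A, D}: P→D 5·18=90, Q→A 2·5=10, R→D 8·16=128, S→A 6·8=48, T→D 2·20=40. Service 316; fixed 37; total 353.
Difference: |256 − 353| = 97.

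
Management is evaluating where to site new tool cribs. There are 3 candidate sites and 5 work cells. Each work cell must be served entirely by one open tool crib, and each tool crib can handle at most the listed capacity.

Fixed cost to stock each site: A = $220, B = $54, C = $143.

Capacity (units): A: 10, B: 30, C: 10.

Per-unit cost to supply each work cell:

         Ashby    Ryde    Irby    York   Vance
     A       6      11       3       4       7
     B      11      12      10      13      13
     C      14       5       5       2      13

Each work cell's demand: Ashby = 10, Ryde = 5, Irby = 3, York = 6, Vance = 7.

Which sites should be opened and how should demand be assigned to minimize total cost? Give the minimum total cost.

Open {B, C}: Ashby→B 11·10=110, Ryde→B 12·5=60, Irby→C 5·3=15, York→C 2·6=12, Vance→B 13·7=91.
Loads: B carries 22/30, C carries 9/10. Service 288; fixed 197; total 485.
Next best feasible plan costs 500.

Minimum total cost: 485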